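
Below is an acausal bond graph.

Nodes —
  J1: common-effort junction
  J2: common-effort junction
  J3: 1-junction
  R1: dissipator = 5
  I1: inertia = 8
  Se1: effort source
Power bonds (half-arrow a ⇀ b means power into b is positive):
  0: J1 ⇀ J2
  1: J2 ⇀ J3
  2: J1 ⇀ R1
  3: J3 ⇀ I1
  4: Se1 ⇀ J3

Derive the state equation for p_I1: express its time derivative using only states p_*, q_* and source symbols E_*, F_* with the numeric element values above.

dp_I1/dt = E_Se1 - 5*p_I1/8

#4 stroke→J3  (Se1 (Se) sets effort on bond)
#3 stroke→I1  (prefer integral on I1)
#1 stroke→J3  (J3 flow already set via bond 3)
#0 stroke→J2  (J2 needs exactly one e-in)
#2 stroke→J1  (closing 0-jn rule on J1)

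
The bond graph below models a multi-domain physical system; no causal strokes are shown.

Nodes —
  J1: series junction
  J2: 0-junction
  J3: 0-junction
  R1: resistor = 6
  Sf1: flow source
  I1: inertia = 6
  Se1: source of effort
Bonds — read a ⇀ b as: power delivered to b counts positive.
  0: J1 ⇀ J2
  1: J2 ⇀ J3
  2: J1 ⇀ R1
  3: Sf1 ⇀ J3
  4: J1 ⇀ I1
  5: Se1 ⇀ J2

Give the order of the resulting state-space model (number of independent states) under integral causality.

1  (I1 all integral)

bond 3 |Sf1  (Sf1: flow source, stroke at near end)
bond 5 |J2  (source Se1 imposes e)
bond 0 |J1  (common-e at J2 fixed by 5)
bond 1 |J3  (J2: bond 5 brought effort, rest push out)
bond 4 |I1  (I1: I, integral causality)
bond 2 |J1  (common-f at J1 fixed by 4)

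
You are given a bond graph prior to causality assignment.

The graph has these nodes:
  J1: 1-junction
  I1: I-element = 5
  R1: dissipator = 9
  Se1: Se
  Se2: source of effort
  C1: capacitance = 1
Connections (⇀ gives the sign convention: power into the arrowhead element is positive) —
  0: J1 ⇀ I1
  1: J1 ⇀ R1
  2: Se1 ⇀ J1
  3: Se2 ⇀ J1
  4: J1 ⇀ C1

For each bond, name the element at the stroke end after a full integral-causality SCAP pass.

β2 stroke at J1  (source Se1 imposes e)
β3 stroke at J1  (source Se2 imposes e)
β0 stroke at I1  (I1 integral (f out))
β1 stroke at J1  (common-f at J1 fixed by 0)
β4 stroke at J1  (J1: bond 0 brought flow, rest push out)

#0 stroke→I1
#1 stroke→J1
#2 stroke→J1
#3 stroke→J1
#4 stroke→J1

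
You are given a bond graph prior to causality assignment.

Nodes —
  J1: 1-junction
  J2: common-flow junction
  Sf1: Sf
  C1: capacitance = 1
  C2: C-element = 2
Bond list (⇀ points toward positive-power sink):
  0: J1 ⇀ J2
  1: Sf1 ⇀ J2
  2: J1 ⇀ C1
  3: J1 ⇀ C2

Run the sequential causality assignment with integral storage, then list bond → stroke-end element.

#0 →J2
#1 →Sf1
#2 →J1
#3 →J1

bond 1 →Sf1  (Sf1 fixes flow; stroke at Sf1)
bond 0 →J2  (1-jn J2 has f-setter on 1)
bond 2 →J1  (J1: bond 0 brought flow, rest push out)
bond 3 →J1  (J1 flow already set via bond 0)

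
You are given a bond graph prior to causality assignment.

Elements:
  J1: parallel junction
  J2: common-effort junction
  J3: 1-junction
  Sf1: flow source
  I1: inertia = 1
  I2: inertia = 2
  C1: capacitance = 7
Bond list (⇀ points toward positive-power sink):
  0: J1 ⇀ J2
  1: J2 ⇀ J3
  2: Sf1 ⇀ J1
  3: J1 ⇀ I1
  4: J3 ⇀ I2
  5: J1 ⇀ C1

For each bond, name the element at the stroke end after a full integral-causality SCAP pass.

#0 |J2
#1 |J3
#2 |Sf1
#3 |I1
#4 |I2
#5 |J1

#2 |Sf1  (Sf1 fixes flow; stroke at Sf1)
#3 |I1  (I1 outputs flow p/I1)
#4 |I2  (I2: I, integral causality)
#1 |J3  (J3: bond 4 brought flow, rest push out)
#0 |J2  (only one effort-in slot at J2)
#5 |J1  (closing 0-jn rule on J1)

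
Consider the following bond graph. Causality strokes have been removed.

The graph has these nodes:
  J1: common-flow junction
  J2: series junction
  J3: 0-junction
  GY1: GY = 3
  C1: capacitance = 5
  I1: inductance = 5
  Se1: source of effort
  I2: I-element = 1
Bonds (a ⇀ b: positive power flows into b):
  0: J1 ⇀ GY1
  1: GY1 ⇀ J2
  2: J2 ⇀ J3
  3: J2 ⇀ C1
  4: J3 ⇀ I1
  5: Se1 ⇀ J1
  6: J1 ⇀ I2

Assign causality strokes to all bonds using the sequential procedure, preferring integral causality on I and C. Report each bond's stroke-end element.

β5 stroke→J1  (source Se1 imposes e)
β3 stroke→J2  (C1 outputs effort q/C1)
β4 stroke→I1  (I1: I, integral causality)
β2 stroke→J3  (J3: last free bond brings effort in)
β1 stroke→J2  (J2 flow already set via bond 2)
β0 stroke→J1  (GY1: gyrator matches bond 1)
β6 stroke→I2  (J1: last free bond brings flow in)

β0 stroke→J1
β1 stroke→J2
β2 stroke→J3
β3 stroke→J2
β4 stroke→I1
β5 stroke→J1
β6 stroke→I2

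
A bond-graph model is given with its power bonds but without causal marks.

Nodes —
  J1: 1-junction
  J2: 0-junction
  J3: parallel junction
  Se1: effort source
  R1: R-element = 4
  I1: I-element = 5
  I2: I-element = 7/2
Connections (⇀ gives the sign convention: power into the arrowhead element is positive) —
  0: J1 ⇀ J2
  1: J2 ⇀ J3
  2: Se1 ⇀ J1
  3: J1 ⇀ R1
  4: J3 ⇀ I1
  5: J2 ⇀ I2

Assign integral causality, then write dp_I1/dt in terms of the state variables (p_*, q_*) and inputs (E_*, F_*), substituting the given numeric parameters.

dp_I1/dt = E_Se1 - 4*p_I1/5 - 8*p_I2/7

β2 stroke→J1  (source Se1 imposes e)
β4 stroke→I1  (I1 integral (f out))
β1 stroke→J3  (J3: last free bond brings effort in)
β5 stroke→I2  (I2 integral (f out))
β0 stroke→J2  (J2 needs exactly one e-in)
β3 stroke→J1  (J1 flow already set via bond 0)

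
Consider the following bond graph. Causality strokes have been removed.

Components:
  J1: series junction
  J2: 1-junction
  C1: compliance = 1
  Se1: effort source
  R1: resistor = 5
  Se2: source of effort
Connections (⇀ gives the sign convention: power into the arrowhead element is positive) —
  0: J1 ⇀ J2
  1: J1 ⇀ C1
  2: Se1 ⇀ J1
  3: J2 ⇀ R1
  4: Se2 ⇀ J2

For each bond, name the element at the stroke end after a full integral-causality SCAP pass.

b0 stroke→J2
b1 stroke→J1
b2 stroke→J1
b3 stroke→R1
b4 stroke→J2

β2 |J1  (Se1: effort source, stroke at far end)
β4 |J2  (Se2: effort source, stroke at far end)
β1 |J1  (C1 integral (e out))
β0 |J2  (J1 needs exactly one f-in)
β3 |R1  (closing 1-jn rule on J2)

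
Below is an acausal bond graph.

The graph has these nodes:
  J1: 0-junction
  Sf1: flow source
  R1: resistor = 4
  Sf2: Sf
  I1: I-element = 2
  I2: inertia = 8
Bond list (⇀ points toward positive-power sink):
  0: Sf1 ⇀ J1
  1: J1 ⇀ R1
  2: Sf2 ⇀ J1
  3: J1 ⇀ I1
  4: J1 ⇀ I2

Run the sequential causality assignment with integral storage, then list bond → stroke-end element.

#0 stroke at Sf1  (Sf1 fixes flow; stroke at Sf1)
#2 stroke at Sf2  (source Sf2 imposes f)
#3 stroke at I1  (I1: I, integral causality)
#4 stroke at I2  (I2 outputs flow p/I2)
#1 stroke at J1  (only one effort-in slot at J1)

b0 |Sf1
b1 |J1
b2 |Sf2
b3 |I1
b4 |I2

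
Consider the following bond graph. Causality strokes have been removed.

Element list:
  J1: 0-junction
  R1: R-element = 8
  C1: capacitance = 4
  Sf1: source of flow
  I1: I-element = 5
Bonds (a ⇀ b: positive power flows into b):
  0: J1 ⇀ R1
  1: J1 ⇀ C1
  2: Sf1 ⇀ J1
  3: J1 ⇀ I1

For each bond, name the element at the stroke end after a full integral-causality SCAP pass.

bond 0 |R1
bond 1 |J1
bond 2 |Sf1
bond 3 |I1

#2 →Sf1  (Sf1 fixes flow; stroke at Sf1)
#1 →J1  (C1 outputs effort q/C1)
#0 →R1  (J1 effort already set via bond 1)
#3 →I1  (common-e at J1 fixed by 1)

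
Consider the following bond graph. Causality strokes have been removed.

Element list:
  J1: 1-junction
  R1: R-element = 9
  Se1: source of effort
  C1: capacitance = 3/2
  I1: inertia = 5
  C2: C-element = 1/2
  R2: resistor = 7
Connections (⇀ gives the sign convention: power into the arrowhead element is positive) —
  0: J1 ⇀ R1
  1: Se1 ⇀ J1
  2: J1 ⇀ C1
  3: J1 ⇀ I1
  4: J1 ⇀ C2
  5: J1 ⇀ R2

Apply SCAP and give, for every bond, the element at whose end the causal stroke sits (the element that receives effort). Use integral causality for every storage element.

b1 stroke at J1  (Se1 (Se) sets effort on bond)
b2 stroke at J1  (prefer integral on C1)
b3 stroke at I1  (I1 outputs flow p/I1)
b0 stroke at J1  (J1: bond 3 brought flow, rest push out)
b4 stroke at J1  (J1: bond 3 brought flow, rest push out)
b5 stroke at J1  (J1 flow already set via bond 3)

bond 0 stroke at J1
bond 1 stroke at J1
bond 2 stroke at J1
bond 3 stroke at I1
bond 4 stroke at J1
bond 5 stroke at J1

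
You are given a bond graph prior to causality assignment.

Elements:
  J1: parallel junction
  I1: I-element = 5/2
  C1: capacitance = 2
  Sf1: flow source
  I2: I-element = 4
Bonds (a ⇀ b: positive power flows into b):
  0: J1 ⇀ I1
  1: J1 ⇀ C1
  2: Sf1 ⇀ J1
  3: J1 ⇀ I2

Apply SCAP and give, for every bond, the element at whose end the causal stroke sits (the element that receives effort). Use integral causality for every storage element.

#0 stroke→I1
#1 stroke→J1
#2 stroke→Sf1
#3 stroke→I2

β2 stroke at Sf1  (source Sf1 imposes f)
β0 stroke at I1  (I1: I, integral causality)
β1 stroke at J1  (C1 integral (e out))
β3 stroke at I2  (0-jn J1 has e-setter on 1)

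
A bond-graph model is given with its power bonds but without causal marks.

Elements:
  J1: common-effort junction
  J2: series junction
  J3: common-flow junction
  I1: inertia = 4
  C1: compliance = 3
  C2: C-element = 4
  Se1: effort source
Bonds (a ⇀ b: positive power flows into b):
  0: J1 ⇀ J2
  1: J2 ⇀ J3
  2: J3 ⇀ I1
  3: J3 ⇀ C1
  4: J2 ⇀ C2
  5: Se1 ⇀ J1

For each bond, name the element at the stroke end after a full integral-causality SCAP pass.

b5 stroke at J1  (Se1 fixes effort; stroke away)
b0 stroke at J2  (common-e at J1 fixed by 5)
b2 stroke at I1  (prefer integral on I1)
b1 stroke at J3  (J3: bond 2 brought flow, rest push out)
b3 stroke at J3  (J3 flow already set via bond 2)
b4 stroke at J2  (1-jn J2 has f-setter on 1)

bond 0 →J2
bond 1 →J3
bond 2 →I1
bond 3 →J3
bond 4 →J2
bond 5 →J1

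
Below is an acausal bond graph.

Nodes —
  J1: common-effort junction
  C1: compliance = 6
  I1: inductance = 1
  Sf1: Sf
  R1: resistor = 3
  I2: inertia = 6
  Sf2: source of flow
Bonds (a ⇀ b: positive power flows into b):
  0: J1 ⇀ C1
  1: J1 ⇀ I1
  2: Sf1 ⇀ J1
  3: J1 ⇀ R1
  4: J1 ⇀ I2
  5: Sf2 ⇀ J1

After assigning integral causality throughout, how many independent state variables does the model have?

b2 stroke→Sf1  (Sf1 fixes flow; stroke at Sf1)
b5 stroke→Sf2  (Sf2 fixes flow; stroke at Sf2)
b0 stroke→J1  (C1 outputs effort q/C1)
b1 stroke→I1  (common-e at J1 fixed by 0)
b3 stroke→R1  (J1: bond 0 brought effort, rest push out)
b4 stroke→I2  (J1 effort already set via bond 0)

3  (C1, I1, I2 all integral)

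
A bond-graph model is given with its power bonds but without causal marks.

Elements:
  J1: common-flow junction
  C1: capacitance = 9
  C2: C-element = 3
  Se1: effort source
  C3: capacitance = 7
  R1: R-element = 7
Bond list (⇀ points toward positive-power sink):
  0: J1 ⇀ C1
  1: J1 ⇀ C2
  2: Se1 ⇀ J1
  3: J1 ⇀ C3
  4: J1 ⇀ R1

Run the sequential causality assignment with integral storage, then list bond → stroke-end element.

β2 stroke→J1  (Se1: effort source, stroke at far end)
β0 stroke→J1  (C1: C, integral causality)
β1 stroke→J1  (C2: C, integral causality)
β3 stroke→J1  (C3 outputs effort q/C3)
β4 stroke→R1  (J1: last free bond brings flow in)

b0 |J1
b1 |J1
b2 |J1
b3 |J1
b4 |R1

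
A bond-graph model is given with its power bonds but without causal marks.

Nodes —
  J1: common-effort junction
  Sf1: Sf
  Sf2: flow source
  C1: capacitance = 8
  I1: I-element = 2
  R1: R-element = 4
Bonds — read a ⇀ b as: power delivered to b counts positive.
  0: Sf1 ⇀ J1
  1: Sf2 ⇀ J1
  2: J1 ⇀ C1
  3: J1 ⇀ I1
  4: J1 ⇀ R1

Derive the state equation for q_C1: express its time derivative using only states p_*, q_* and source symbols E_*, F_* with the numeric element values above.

#0 |Sf1  (Sf1 fixes flow; stroke at Sf1)
#1 |Sf2  (source Sf2 imposes f)
#2 |J1  (C1 outputs effort q/C1)
#3 |I1  (0-jn J1 has e-setter on 2)
#4 |R1  (0-jn J1 has e-setter on 2)

dq_C1/dt = F_Sf1 + F_Sf2 - p_I1/2 - q_C1/32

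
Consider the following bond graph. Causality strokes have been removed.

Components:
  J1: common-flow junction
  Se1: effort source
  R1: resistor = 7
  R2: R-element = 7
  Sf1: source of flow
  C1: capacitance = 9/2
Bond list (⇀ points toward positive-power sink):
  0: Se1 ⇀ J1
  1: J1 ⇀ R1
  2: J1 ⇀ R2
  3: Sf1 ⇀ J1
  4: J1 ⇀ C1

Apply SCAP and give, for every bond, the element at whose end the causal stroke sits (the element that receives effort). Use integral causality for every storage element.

bond 0 |J1
bond 1 |J1
bond 2 |J1
bond 3 |Sf1
bond 4 |J1

b0 →J1  (Se1: effort source, stroke at far end)
b3 →Sf1  (Sf1 (Sf) sets flow on bond)
b1 →J1  (1-jn J1 has f-setter on 3)
b2 →J1  (J1: bond 3 brought flow, rest push out)
b4 →J1  (J1 flow already set via bond 3)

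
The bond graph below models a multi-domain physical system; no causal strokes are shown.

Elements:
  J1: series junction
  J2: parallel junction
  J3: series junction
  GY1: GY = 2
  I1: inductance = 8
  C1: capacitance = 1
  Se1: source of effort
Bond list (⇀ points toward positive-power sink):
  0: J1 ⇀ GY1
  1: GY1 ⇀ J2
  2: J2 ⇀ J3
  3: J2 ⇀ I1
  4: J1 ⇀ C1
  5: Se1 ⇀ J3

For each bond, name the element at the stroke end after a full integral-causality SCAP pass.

b5 stroke at J3  (Se1 (Se) sets effort on bond)
b2 stroke at J2  (closing 1-jn rule on J3)
b1 stroke at GY1  (0-jn J2 has e-setter on 2)
b3 stroke at I1  (0-jn J2 has e-setter on 2)
b0 stroke at GY1  (GY1: gyrator matches bond 1)
b4 stroke at J1  (1-jn J1 has f-setter on 0)

b0 stroke→GY1
b1 stroke→GY1
b2 stroke→J2
b3 stroke→I1
b4 stroke→J1
b5 stroke→J3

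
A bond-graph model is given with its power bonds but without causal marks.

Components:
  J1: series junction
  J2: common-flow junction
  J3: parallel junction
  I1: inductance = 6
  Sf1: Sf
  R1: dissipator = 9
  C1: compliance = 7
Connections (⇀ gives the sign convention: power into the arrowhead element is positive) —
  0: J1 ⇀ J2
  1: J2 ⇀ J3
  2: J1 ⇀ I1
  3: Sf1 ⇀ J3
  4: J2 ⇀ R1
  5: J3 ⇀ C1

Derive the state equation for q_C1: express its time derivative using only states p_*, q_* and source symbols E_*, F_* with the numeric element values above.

β3 →Sf1  (Sf1 fixes flow; stroke at Sf1)
β2 →I1  (prefer integral on I1)
β0 →J1  (J1: bond 2 brought flow, rest push out)
β1 →J2  (J2 flow already set via bond 0)
β4 →J2  (J2: bond 0 brought flow, rest push out)
β5 →J3  (J3: last free bond brings effort in)

dq_C1/dt = F_Sf1 + p_I1/6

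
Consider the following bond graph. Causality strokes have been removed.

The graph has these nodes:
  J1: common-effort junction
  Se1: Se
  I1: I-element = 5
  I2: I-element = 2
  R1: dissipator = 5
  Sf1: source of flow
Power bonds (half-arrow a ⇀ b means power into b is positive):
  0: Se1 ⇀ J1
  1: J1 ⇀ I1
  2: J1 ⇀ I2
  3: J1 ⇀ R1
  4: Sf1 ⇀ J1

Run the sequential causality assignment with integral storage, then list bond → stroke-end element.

#0 stroke→J1
#1 stroke→I1
#2 stroke→I2
#3 stroke→R1
#4 stroke→Sf1

bond 0 stroke at J1  (source Se1 imposes e)
bond 4 stroke at Sf1  (source Sf1 imposes f)
bond 1 stroke at I1  (common-e at J1 fixed by 0)
bond 2 stroke at I2  (common-e at J1 fixed by 0)
bond 3 stroke at R1  (common-e at J1 fixed by 0)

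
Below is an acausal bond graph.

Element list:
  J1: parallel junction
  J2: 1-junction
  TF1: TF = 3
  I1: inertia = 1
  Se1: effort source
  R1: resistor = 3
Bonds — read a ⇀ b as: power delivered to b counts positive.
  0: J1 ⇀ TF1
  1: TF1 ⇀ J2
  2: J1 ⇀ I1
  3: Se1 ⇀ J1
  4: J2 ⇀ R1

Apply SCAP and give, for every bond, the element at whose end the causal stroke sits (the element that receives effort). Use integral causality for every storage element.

bond 3 |J1  (source Se1 imposes e)
bond 0 |TF1  (J1 effort already set via bond 3)
bond 2 |I1  (J1: bond 3 brought effort, rest push out)
bond 1 |J2  (TF1 one-in-one-out from 0)
bond 4 |R1  (only one flow-in slot at J2)

bond 0 stroke→TF1
bond 1 stroke→J2
bond 2 stroke→I1
bond 3 stroke→J1
bond 4 stroke→R1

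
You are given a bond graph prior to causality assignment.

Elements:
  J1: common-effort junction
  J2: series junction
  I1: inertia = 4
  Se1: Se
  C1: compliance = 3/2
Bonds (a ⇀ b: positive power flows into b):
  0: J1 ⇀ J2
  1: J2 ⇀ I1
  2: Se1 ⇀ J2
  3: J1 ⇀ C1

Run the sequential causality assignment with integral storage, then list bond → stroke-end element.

β0 →J2
β1 →I1
β2 →J2
β3 →J1

β2 stroke at J2  (source Se1 imposes e)
β1 stroke at I1  (I1 integral (f out))
β0 stroke at J2  (1-jn J2 has f-setter on 1)
β3 stroke at J1  (closing 0-jn rule on J1)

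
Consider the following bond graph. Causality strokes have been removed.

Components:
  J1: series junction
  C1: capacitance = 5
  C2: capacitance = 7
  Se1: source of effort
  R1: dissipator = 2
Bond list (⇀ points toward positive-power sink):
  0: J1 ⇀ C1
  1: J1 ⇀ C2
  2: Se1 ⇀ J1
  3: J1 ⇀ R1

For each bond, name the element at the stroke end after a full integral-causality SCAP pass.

b0 →J1
b1 →J1
b2 →J1
b3 →R1

#2 stroke→J1  (Se1 fixes effort; stroke away)
#0 stroke→J1  (prefer integral on C1)
#1 stroke→J1  (prefer integral on C2)
#3 stroke→R1  (J1: last free bond brings flow in)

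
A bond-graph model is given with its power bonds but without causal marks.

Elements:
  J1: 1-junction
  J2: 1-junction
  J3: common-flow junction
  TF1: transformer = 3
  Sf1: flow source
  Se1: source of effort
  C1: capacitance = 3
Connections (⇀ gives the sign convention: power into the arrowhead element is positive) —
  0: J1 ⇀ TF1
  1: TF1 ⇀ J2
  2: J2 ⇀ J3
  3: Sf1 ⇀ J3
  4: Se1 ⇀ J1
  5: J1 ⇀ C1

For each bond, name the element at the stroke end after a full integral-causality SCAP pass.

β3 →Sf1  (Sf1 (Sf) sets flow on bond)
β4 →J1  (Se1 (Se) sets effort on bond)
β2 →J3  (J3: bond 3 brought flow, rest push out)
β1 →J2  (common-f at J2 fixed by 2)
β0 →TF1  (TF1 one-in-one-out from 1)
β5 →J1  (J1: bond 0 brought flow, rest push out)

b0 |TF1
b1 |J2
b2 |J3
b3 |Sf1
b4 |J1
b5 |J1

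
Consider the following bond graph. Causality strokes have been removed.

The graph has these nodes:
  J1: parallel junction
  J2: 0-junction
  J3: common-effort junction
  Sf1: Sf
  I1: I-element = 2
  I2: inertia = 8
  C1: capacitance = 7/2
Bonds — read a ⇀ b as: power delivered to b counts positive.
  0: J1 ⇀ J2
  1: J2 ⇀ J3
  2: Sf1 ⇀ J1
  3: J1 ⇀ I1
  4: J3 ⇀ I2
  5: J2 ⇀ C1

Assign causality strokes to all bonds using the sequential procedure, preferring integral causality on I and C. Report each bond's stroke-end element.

bond 2 stroke at Sf1  (Sf1 fixes flow; stroke at Sf1)
bond 3 stroke at I1  (I1 integral (f out))
bond 0 stroke at J1  (J1 needs exactly one e-in)
bond 4 stroke at I2  (I2 integral (f out))
bond 1 stroke at J3  (J3: last free bond brings effort in)
bond 5 stroke at J2  (only one effort-in slot at J2)

b0 stroke at J1
b1 stroke at J3
b2 stroke at Sf1
b3 stroke at I1
b4 stroke at I2
b5 stroke at J2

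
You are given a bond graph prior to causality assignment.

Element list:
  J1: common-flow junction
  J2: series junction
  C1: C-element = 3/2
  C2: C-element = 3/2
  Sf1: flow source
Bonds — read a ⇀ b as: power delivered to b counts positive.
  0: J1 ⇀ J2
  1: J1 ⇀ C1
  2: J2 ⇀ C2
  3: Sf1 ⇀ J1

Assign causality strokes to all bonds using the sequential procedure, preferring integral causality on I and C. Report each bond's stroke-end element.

bond 3 |Sf1  (source Sf1 imposes f)
bond 0 |J1  (common-f at J1 fixed by 3)
bond 1 |J1  (J1 flow already set via bond 3)
bond 2 |J2  (J2: bond 0 brought flow, rest push out)

bond 0 →J1
bond 1 →J1
bond 2 →J2
bond 3 →Sf1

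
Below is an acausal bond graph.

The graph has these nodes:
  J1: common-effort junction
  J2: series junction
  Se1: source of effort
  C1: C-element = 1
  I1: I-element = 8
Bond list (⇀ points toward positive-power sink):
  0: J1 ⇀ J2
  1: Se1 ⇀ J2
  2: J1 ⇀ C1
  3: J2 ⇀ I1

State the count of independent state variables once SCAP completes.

#1 stroke at J2  (Se1: effort source, stroke at far end)
#2 stroke at J1  (C1: C, integral causality)
#0 stroke at J2  (0-jn J1 has e-setter on 2)
#3 stroke at I1  (closing 1-jn rule on J2)

2  (C1, I1 all integral)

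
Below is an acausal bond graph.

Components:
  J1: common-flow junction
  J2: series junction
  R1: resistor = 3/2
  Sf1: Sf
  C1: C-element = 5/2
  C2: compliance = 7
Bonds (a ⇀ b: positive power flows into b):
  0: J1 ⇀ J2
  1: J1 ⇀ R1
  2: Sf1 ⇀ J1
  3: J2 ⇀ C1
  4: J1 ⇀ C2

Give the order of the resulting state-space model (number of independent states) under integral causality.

2  (C1, C2 all integral)

b2 stroke→Sf1  (Sf1: flow source, stroke at near end)
b0 stroke→J1  (J1 flow already set via bond 2)
b1 stroke→J1  (common-f at J1 fixed by 2)
b4 stroke→J1  (J1: bond 2 brought flow, rest push out)
b3 stroke→J2  (J2 flow already set via bond 0)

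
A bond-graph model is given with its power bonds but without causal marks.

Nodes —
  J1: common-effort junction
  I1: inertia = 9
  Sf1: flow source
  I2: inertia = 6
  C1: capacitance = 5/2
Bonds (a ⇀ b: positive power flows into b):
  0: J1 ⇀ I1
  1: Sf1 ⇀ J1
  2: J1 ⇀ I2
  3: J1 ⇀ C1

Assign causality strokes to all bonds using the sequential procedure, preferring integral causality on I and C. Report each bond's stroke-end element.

bond 1 stroke at Sf1  (Sf1 fixes flow; stroke at Sf1)
bond 0 stroke at I1  (prefer integral on I1)
bond 2 stroke at I2  (I2 integral (f out))
bond 3 stroke at J1  (J1 needs exactly one e-in)

bond 0 stroke at I1
bond 1 stroke at Sf1
bond 2 stroke at I2
bond 3 stroke at J1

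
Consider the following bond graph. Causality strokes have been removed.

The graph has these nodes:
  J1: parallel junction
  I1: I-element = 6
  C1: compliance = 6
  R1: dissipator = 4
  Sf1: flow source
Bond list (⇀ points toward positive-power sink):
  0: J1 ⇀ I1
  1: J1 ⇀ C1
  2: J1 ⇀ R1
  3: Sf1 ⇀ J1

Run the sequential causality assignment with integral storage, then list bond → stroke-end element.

#0 stroke→I1
#1 stroke→J1
#2 stroke→R1
#3 stroke→Sf1

#3 stroke→Sf1  (Sf1 (Sf) sets flow on bond)
#0 stroke→I1  (I1: I, integral causality)
#1 stroke→J1  (C1: C, integral causality)
#2 stroke→R1  (J1 effort already set via bond 1)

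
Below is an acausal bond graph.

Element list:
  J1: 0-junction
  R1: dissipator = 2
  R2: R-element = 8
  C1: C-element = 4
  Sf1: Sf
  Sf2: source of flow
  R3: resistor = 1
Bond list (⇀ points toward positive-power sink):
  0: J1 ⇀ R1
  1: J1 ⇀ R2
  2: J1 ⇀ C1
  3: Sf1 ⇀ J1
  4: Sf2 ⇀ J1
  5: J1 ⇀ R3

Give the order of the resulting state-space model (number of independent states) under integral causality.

1  (C1 all integral)

bond 3 →Sf1  (source Sf1 imposes f)
bond 4 →Sf2  (Sf2 (Sf) sets flow on bond)
bond 2 →J1  (C1 outputs effort q/C1)
bond 0 →R1  (J1 effort already set via bond 2)
bond 1 →R2  (common-e at J1 fixed by 2)
bond 5 →R3  (common-e at J1 fixed by 2)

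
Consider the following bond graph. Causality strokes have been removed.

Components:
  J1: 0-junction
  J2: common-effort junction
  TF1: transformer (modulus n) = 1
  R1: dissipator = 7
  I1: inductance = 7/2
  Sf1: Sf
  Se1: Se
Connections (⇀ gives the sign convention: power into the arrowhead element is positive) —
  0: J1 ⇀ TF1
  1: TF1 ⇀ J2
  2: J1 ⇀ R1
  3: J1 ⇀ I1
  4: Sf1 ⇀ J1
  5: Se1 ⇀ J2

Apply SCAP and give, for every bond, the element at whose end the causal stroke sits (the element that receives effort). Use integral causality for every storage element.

b4 stroke at Sf1  (Sf1: flow source, stroke at near end)
b5 stroke at J2  (source Se1 imposes e)
b1 stroke at TF1  (common-e at J2 fixed by 5)
b0 stroke at J1  (through TF1, causality passes straight; one stroke at TF1)
b2 stroke at R1  (common-e at J1 fixed by 0)
b3 stroke at I1  (0-jn J1 has e-setter on 0)

b0 stroke at J1
b1 stroke at TF1
b2 stroke at R1
b3 stroke at I1
b4 stroke at Sf1
b5 stroke at J2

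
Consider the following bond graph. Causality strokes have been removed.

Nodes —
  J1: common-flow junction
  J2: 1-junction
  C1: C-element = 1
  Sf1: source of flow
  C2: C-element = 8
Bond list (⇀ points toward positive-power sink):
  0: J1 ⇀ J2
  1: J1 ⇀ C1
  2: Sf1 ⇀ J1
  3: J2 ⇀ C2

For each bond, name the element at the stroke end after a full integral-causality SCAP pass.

#2 |Sf1  (Sf1: flow source, stroke at near end)
#0 |J1  (J1: bond 2 brought flow, rest push out)
#1 |J1  (J1 flow already set via bond 2)
#3 |J2  (J2 flow already set via bond 0)

β0 stroke→J1
β1 stroke→J1
β2 stroke→Sf1
β3 stroke→J2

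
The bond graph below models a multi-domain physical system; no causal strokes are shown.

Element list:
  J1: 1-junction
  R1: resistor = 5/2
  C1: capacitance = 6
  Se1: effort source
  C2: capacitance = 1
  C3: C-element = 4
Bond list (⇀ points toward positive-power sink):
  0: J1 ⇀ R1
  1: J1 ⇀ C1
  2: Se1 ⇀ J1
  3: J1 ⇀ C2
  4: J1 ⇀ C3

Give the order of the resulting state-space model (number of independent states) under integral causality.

bond 2 stroke→J1  (source Se1 imposes e)
bond 1 stroke→J1  (prefer integral on C1)
bond 3 stroke→J1  (prefer integral on C2)
bond 4 stroke→J1  (C3: C, integral causality)
bond 0 stroke→R1  (J1 needs exactly one f-in)

3  (C1, C2, C3 all integral)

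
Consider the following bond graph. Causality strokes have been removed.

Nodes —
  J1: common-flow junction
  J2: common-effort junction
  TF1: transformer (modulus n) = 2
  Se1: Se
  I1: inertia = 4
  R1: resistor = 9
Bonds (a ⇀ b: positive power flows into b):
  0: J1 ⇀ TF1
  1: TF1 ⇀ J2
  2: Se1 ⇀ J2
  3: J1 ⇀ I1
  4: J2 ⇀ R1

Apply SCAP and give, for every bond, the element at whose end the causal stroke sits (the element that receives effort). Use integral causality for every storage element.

b0 stroke→J1
b1 stroke→TF1
b2 stroke→J2
b3 stroke→I1
b4 stroke→R1

bond 2 →J2  (Se1 (Se) sets effort on bond)
bond 1 →TF1  (J2: bond 2 brought effort, rest push out)
bond 4 →R1  (common-e at J2 fixed by 2)
bond 0 →J1  (TF TF1: opposite of bond 1)
bond 3 →I1  (only one flow-in slot at J1)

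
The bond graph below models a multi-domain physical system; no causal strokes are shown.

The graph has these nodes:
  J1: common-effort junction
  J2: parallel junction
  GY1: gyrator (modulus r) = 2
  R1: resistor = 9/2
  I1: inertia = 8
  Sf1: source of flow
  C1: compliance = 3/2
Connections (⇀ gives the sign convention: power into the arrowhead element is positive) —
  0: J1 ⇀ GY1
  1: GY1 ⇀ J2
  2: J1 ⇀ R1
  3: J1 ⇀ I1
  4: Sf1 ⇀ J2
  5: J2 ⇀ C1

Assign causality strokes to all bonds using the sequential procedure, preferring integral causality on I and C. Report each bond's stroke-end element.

#0 →GY1
#1 →GY1
#2 →J1
#3 →I1
#4 →Sf1
#5 →J2

b4 stroke at Sf1  (Sf1: flow source, stroke at near end)
b3 stroke at I1  (I1 outputs flow p/I1)
b5 stroke at J2  (prefer integral on C1)
b1 stroke at GY1  (J2: bond 5 brought effort, rest push out)
b0 stroke at GY1  (GY GY1: same side as bond 1)
b2 stroke at J1  (J1: last free bond brings effort in)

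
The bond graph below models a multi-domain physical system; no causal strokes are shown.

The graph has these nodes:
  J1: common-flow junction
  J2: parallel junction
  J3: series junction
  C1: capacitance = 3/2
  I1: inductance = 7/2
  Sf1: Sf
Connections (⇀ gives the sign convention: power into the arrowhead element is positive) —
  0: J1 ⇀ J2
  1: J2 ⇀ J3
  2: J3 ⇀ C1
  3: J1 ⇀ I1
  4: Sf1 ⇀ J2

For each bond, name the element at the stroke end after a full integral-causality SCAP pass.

b4 stroke→Sf1  (Sf1 (Sf) sets flow on bond)
b2 stroke→J3  (C1: C, integral causality)
b1 stroke→J2  (J3 needs exactly one f-in)
b0 stroke→J1  (0-jn J2 has e-setter on 1)
b3 stroke→I1  (only one flow-in slot at J1)

b0 stroke→J1
b1 stroke→J2
b2 stroke→J3
b3 stroke→I1
b4 stroke→Sf1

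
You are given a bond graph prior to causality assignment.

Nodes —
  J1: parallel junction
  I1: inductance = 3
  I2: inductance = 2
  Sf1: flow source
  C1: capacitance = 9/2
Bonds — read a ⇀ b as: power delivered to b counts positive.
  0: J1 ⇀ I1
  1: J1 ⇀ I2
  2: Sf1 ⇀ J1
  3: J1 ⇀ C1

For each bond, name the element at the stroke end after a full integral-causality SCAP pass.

β0 →I1
β1 →I2
β2 →Sf1
β3 →J1

bond 2 |Sf1  (Sf1 (Sf) sets flow on bond)
bond 0 |I1  (I1 integral (f out))
bond 1 |I2  (I2 integral (f out))
bond 3 |J1  (only one effort-in slot at J1)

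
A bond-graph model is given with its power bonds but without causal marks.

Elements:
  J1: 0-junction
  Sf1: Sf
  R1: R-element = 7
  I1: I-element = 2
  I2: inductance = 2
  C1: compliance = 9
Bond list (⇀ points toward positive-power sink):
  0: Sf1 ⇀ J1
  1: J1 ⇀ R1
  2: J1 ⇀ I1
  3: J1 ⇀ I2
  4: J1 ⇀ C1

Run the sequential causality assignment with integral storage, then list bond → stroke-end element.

bond 0 stroke→Sf1
bond 1 stroke→R1
bond 2 stroke→I1
bond 3 stroke→I2
bond 4 stroke→J1

#0 stroke at Sf1  (Sf1 (Sf) sets flow on bond)
#2 stroke at I1  (I1: I, integral causality)
#3 stroke at I2  (I2 integral (f out))
#4 stroke at J1  (C1: C, integral causality)
#1 stroke at R1  (J1 effort already set via bond 4)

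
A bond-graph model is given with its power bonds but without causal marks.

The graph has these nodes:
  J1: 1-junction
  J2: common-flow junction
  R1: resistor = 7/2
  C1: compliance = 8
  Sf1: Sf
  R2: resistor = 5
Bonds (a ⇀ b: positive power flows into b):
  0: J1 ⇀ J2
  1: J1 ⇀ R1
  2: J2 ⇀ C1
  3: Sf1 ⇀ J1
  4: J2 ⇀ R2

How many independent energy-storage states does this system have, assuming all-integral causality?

#3 stroke at Sf1  (Sf1 (Sf) sets flow on bond)
#0 stroke at J1  (J1 flow already set via bond 3)
#1 stroke at J1  (J1 flow already set via bond 3)
#2 stroke at J2  (J2: bond 0 brought flow, rest push out)
#4 stroke at J2  (J2: bond 0 brought flow, rest push out)

1  (C1 all integral)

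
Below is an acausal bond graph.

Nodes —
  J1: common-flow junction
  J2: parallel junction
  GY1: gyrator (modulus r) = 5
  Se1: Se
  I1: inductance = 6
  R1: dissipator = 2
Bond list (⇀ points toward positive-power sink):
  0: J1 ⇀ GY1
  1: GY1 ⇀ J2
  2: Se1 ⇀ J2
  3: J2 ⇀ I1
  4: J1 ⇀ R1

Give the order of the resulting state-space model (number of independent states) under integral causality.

bond 2 |J2  (Se1 (Se) sets effort on bond)
bond 1 |GY1  (J2 effort already set via bond 2)
bond 3 |I1  (0-jn J2 has e-setter on 2)
bond 0 |GY1  (GY GY1: same side as bond 1)
bond 4 |J1  (J1: bond 0 brought flow, rest push out)

1  (I1 all integral)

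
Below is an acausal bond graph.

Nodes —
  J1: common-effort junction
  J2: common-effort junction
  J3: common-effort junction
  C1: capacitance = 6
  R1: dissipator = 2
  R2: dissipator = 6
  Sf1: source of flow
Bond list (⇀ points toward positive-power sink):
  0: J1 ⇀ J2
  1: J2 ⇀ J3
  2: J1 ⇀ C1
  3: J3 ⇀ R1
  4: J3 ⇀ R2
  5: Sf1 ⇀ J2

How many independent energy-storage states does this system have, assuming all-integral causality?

bond 5 stroke→Sf1  (Sf1 fixes flow; stroke at Sf1)
bond 2 stroke→J1  (prefer integral on C1)
bond 0 stroke→J2  (J1: bond 2 brought effort, rest push out)
bond 1 stroke→J3  (0-jn J2 has e-setter on 0)
bond 3 stroke→R1  (common-e at J3 fixed by 1)
bond 4 stroke→R2  (common-e at J3 fixed by 1)

1  (C1 all integral)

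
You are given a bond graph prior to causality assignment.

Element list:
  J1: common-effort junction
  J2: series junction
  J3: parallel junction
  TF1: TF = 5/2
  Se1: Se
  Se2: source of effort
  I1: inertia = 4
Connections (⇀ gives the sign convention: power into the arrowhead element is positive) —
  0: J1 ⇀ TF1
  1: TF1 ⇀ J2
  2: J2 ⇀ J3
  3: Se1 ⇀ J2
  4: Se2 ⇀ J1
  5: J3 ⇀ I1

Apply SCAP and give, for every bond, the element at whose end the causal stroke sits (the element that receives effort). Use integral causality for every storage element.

β0 →TF1
β1 →J2
β2 →J3
β3 →J2
β4 →J1
β5 →I1

β3 stroke at J2  (Se1 (Se) sets effort on bond)
β4 stroke at J1  (source Se2 imposes e)
β0 stroke at TF1  (0-jn J1 has e-setter on 4)
β1 stroke at J2  (TF1 one-in-one-out from 0)
β2 stroke at J3  (closing 1-jn rule on J2)
β5 stroke at I1  (J3 effort already set via bond 2)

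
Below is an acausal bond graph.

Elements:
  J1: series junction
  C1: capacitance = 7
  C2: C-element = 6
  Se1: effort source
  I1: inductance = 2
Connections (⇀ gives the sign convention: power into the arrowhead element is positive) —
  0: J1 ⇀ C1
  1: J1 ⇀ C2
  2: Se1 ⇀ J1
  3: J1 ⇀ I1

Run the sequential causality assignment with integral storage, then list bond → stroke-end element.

#0 →J1
#1 →J1
#2 →J1
#3 →I1

b2 stroke at J1  (Se1: effort source, stroke at far end)
b0 stroke at J1  (prefer integral on C1)
b1 stroke at J1  (prefer integral on C2)
b3 stroke at I1  (only one flow-in slot at J1)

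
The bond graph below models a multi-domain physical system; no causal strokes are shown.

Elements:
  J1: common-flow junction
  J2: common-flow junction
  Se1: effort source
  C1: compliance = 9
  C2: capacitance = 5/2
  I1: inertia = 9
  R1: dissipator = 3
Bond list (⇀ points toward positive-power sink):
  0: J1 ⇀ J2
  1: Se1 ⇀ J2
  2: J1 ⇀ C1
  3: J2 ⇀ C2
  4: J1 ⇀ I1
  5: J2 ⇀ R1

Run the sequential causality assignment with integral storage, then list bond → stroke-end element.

b0 stroke at J1
b1 stroke at J2
b2 stroke at J1
b3 stroke at J2
b4 stroke at I1
b5 stroke at J2

bond 1 stroke→J2  (source Se1 imposes e)
bond 2 stroke→J1  (prefer integral on C1)
bond 3 stroke→J2  (C2: C, integral causality)
bond 4 stroke→I1  (I1 integral (f out))
bond 0 stroke→J1  (J1: bond 4 brought flow, rest push out)
bond 5 stroke→J2  (J2: bond 0 brought flow, rest push out)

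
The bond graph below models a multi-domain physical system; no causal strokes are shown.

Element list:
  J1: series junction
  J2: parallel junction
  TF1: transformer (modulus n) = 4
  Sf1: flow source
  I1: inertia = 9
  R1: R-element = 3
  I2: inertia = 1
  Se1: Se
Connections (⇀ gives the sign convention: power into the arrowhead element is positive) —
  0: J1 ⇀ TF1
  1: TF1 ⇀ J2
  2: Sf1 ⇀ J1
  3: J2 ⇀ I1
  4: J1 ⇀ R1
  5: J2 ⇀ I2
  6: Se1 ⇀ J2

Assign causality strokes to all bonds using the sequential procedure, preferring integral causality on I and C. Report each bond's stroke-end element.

b2 stroke at Sf1  (source Sf1 imposes f)
b6 stroke at J2  (source Se1 imposes e)
b0 stroke at J1  (common-f at J1 fixed by 2)
b4 stroke at J1  (common-f at J1 fixed by 2)
b1 stroke at TF1  (common-e at J2 fixed by 6)
b3 stroke at I1  (0-jn J2 has e-setter on 6)
b5 stroke at I2  (J2: bond 6 brought effort, rest push out)

bond 0 →J1
bond 1 →TF1
bond 2 →Sf1
bond 3 →I1
bond 4 →J1
bond 5 →I2
bond 6 →J2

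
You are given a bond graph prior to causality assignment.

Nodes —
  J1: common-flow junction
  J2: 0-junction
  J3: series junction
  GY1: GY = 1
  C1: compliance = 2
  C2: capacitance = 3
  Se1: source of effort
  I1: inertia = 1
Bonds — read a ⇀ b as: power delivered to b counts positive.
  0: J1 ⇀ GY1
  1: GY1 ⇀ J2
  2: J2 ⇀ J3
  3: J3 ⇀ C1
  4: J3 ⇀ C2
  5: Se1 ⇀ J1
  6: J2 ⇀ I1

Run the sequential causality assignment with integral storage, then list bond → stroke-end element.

b5 |J1  (source Se1 imposes e)
b0 |GY1  (J1 needs exactly one f-in)
b1 |GY1  (GY1 both-in/both-out from 0)
b3 |J3  (C1 outputs effort q/C1)
b4 |J3  (C2 outputs effort q/C2)
b2 |J2  (closing 1-jn rule on J3)
b6 |I1  (J2: bond 2 brought effort, rest push out)

#0 |GY1
#1 |GY1
#2 |J2
#3 |J3
#4 |J3
#5 |J1
#6 |I1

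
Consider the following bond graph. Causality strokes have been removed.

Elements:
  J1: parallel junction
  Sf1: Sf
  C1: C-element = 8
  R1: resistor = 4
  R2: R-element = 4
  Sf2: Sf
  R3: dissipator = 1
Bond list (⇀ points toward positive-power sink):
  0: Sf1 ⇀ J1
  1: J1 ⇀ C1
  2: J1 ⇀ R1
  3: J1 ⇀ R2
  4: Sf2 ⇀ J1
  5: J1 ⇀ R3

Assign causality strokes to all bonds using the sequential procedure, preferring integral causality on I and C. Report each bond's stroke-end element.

β0 stroke→Sf1
β1 stroke→J1
β2 stroke→R1
β3 stroke→R2
β4 stroke→Sf2
β5 stroke→R3

β0 stroke at Sf1  (Sf1 (Sf) sets flow on bond)
β4 stroke at Sf2  (Sf2 fixes flow; stroke at Sf2)
β1 stroke at J1  (prefer integral on C1)
β2 stroke at R1  (J1 effort already set via bond 1)
β3 stroke at R2  (0-jn J1 has e-setter on 1)
β5 stroke at R3  (common-e at J1 fixed by 1)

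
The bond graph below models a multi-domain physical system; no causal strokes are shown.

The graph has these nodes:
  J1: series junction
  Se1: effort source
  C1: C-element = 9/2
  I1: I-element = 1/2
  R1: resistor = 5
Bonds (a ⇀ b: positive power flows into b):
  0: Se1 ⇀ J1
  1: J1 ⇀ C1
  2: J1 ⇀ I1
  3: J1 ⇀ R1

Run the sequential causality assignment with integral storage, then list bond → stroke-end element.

#0 |J1
#1 |J1
#2 |I1
#3 |J1

b0 stroke→J1  (source Se1 imposes e)
b1 stroke→J1  (C1 outputs effort q/C1)
b2 stroke→I1  (prefer integral on I1)
b3 stroke→J1  (common-f at J1 fixed by 2)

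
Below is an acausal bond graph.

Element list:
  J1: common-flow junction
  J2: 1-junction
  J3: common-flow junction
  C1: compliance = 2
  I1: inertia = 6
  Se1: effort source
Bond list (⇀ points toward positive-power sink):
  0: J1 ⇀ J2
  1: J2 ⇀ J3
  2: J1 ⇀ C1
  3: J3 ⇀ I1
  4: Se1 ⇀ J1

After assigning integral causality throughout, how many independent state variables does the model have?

β4 stroke at J1  (Se1: effort source, stroke at far end)
β2 stroke at J1  (C1 integral (e out))
β0 stroke at J2  (only one flow-in slot at J1)
β1 stroke at J3  (J2: last free bond brings flow in)
β3 stroke at I1  (closing 1-jn rule on J3)

2  (C1, I1 all integral)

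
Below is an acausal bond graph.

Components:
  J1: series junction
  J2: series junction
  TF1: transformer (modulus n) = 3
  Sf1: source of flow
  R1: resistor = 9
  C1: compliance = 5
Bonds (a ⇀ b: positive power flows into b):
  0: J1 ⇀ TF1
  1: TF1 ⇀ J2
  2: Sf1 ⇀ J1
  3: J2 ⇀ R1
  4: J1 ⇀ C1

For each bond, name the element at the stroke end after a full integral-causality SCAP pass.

bond 0 stroke at J1
bond 1 stroke at TF1
bond 2 stroke at Sf1
bond 3 stroke at J2
bond 4 stroke at J1

β2 stroke→Sf1  (Sf1: flow source, stroke at near end)
β0 stroke→J1  (J1 flow already set via bond 2)
β4 stroke→J1  (common-f at J1 fixed by 2)
β1 stroke→TF1  (through TF1, causality passes straight; one stroke at TF1)
β3 stroke→J2  (J2 flow already set via bond 1)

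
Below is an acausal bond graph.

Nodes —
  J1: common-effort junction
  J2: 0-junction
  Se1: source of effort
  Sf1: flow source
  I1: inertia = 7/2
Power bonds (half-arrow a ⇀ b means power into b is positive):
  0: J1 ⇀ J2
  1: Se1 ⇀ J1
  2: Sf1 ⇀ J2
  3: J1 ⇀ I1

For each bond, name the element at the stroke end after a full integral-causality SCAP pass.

b0 |J2
b1 |J1
b2 |Sf1
b3 |I1

b1 stroke→J1  (source Se1 imposes e)
b2 stroke→Sf1  (Sf1: flow source, stroke at near end)
b0 stroke→J2  (J1 effort already set via bond 1)
b3 stroke→I1  (common-e at J1 fixed by 1)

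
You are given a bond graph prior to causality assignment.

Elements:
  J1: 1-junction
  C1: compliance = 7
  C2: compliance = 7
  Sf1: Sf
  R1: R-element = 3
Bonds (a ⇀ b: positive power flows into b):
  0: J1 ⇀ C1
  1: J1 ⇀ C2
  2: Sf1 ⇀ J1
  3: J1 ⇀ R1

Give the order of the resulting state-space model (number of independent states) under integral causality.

bond 2 stroke→Sf1  (Sf1 (Sf) sets flow on bond)
bond 0 stroke→J1  (J1 flow already set via bond 2)
bond 1 stroke→J1  (common-f at J1 fixed by 2)
bond 3 stroke→J1  (1-jn J1 has f-setter on 2)

2  (C1, C2 all integral)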